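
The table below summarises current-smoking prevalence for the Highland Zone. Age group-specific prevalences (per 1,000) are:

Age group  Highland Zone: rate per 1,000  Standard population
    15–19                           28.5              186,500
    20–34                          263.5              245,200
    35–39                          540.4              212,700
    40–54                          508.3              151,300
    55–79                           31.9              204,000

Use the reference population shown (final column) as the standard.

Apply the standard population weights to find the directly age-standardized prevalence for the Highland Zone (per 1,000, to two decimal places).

Standard total = 999,700; weights = 0.1866, 0.2453, 0.2128, 0.1513, 0.2041.
Standardized rate: 0.1866×28.5 + 0.2453×263.5 + 0.2128×540.4 + 0.1513×508.3 + 0.2041×31.9 = 268.3624 per 1,000.

268.36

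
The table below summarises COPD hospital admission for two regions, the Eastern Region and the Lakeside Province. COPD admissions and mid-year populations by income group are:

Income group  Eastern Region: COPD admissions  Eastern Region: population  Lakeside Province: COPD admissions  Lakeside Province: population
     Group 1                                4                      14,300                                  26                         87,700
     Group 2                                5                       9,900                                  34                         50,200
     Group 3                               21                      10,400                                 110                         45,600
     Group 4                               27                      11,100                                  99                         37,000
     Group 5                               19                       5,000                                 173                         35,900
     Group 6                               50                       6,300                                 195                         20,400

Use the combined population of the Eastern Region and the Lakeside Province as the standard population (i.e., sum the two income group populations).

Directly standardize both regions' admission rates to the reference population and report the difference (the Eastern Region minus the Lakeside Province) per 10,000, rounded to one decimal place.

Income-specific rates per 10,000 for the Eastern Region: 2.80, 5.05, 20.19, 24.32, 38.00, 79.37.
For the Lakeside Province: 2.96, 6.77, 24.12, 26.76, 48.19, 95.59.
Combined standard total = 333,800; weights = 0.3056, 0.1800, 0.1678, 0.1441, 0.1225, 0.0800.
The Eastern Region: 0.3056×2.80 + 0.1800×5.05 + 0.1678×20.19 + 0.1441×24.32 + 0.1225×38.00 + 0.0800×79.37 = 19.6611 per 10,000.
The Lakeside Province: 0.3056×2.96 + 0.1800×6.77 + 0.1678×24.12 + 0.1441×26.76 + 0.1225×48.19 + 0.0800×95.59 = 23.5784 per 10,000.
Difference = 19.6611 − 23.5784 = -3.9173.

-3.9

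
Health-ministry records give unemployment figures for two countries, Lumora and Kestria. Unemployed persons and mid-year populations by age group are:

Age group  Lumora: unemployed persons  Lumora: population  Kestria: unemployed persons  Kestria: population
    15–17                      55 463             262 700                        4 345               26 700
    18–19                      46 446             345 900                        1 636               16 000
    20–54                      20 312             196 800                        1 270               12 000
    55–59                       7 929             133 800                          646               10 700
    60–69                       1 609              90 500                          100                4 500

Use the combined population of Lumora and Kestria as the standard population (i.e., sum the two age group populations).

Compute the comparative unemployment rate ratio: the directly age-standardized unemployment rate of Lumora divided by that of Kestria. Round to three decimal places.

Age-specific rates per 1 000 for Lumora: 211.127, 134.276, 103.211, 59.260, 17.779.
For Kestria: 162.734, 102.250, 105.833, 60.374, 22.222.
Combined standard total = 1 099 600; weights = 0.2632, 0.3291, 0.1899, 0.1314, 0.0864.
Lumora: 0.2632×211.127 + 0.3291×134.276 + 0.1899×103.211 + 0.1314×59.260 + 0.0864×17.779 = 128.6805 per 1 000.
Kestria: 0.2632×162.734 + 0.3291×102.250 + 0.1899×105.833 + 0.1314×60.374 + 0.0864×22.222 = 106.4320 per 1 000.
Ratio = 128.6805 ÷ 106.4320 = 1.20904.

1.209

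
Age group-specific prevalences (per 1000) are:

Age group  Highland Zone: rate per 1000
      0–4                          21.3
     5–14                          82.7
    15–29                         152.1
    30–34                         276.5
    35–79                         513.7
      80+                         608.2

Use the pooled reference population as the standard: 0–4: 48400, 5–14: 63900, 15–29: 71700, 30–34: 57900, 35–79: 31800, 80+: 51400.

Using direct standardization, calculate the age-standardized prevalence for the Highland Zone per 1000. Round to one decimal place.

Standard total = 325100; weights = 0.1489, 0.1966, 0.2205, 0.1781, 0.0978, 0.1581.
Standardized rate: 0.1489×21.3 + 0.1966×82.7 + 0.2205×152.1 + 0.1781×276.5 + 0.0978×513.7 + 0.1581×608.2 = 248.6235 per 1000.

248.6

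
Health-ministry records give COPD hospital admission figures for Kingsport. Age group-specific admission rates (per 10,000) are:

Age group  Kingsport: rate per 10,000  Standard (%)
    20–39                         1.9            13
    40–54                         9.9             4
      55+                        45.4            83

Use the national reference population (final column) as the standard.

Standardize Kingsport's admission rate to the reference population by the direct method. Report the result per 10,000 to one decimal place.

38.3

Standard weights: 0.13, 0.04, 0.83.
Standardized rate: 0.1300×1.9 + 0.0400×9.9 + 0.8300×45.4 = 38.3250 per 10,000.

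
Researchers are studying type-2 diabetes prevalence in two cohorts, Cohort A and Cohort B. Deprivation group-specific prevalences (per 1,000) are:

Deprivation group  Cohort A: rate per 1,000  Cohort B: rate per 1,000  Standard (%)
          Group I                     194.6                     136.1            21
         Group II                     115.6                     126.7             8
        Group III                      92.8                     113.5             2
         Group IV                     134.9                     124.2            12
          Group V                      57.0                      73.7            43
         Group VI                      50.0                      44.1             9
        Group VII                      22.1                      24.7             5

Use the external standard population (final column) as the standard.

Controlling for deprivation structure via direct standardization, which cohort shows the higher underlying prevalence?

Standard weights: 0.21, 0.08, 0.02, 0.12, 0.43, 0.09, 0.05.
Cohort A: 0.2100×194.6 + 0.0800×115.6 + 0.0200×92.8 + 0.1200×134.9 + 0.4300×57.0 + 0.0900×50.0 + 0.0500×22.1 = 98.2730 per 1,000.
Cohort B: 0.2100×136.1 + 0.0800×126.7 + 0.0200×113.5 + 0.1200×124.2 + 0.4300×73.7 + 0.0900×44.1 + 0.0500×24.7 = 92.7860 per 1,000.

Cohort A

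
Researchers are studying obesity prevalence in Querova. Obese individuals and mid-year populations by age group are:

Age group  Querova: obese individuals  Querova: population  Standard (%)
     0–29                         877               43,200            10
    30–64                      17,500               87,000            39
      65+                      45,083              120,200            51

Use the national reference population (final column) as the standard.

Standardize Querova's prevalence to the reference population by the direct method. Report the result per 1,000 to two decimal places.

271.76

Age-specific rates per 1,000 for Querova: 20.301, 201.149, 375.067.
Standard weights: 0.10, 0.39, 0.51.
Standardized rate: 0.1000×20.301 + 0.3900×201.149 + 0.5100×375.067 = 271.7623 per 1,000.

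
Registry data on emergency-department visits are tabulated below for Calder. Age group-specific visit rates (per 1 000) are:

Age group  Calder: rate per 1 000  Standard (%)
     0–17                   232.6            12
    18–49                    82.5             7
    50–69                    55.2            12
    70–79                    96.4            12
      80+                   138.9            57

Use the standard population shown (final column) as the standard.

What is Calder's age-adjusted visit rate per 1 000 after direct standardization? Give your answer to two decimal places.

Standard weights: 0.12, 0.07, 0.12, 0.12, 0.57.
Standardized rate: 0.1200×232.6 + 0.0700×82.5 + 0.1200×55.2 + 0.1200×96.4 + 0.5700×138.9 = 131.0520 per 1 000.

131.05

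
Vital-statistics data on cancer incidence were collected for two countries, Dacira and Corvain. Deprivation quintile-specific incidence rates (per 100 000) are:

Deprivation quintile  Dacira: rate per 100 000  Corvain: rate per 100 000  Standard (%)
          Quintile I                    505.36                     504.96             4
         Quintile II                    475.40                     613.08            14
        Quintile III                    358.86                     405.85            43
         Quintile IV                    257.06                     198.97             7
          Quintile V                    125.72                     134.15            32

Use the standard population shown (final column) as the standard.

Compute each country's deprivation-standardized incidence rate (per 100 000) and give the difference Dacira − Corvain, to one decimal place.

-38.1

Standard weights: 0.04, 0.14, 0.43, 0.07, 0.32.
Dacira: 0.0400×505.36 + 0.1400×475.40 + 0.4300×358.86 + 0.0700×257.06 + 0.3200×125.72 = 299.3048 per 100 000.
Corvain: 0.0400×504.96 + 0.1400×613.08 + 0.4300×405.85 + 0.0700×198.97 + 0.3200×134.15 = 337.4010 per 100 000.
Difference = 299.3048 − 337.4010 = -38.0962.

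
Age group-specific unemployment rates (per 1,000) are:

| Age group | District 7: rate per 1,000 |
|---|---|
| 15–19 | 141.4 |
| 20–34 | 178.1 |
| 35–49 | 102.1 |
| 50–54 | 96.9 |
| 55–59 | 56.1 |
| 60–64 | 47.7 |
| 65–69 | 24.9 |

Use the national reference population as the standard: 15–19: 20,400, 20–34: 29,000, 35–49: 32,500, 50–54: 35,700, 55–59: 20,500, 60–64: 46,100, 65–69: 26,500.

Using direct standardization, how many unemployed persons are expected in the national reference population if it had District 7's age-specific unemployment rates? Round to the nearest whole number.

18836

Expected unemployed persons = Σ (standard pop × age-specific rate ÷ 1,000)
= 20,400×141.4/1,000 + 29,000×178.1/1,000 + 32,500×102.1/1,000 + 35,700×96.9/1,000 + 20,500×56.1/1,000 + 46,100×47.7/1,000 + 26,500×24.9/1,000
= 2884.56 + 5164.90 + 3318.25 + 3459.33 + 1150.05 + 2198.97 + 659.85 = 18835.91.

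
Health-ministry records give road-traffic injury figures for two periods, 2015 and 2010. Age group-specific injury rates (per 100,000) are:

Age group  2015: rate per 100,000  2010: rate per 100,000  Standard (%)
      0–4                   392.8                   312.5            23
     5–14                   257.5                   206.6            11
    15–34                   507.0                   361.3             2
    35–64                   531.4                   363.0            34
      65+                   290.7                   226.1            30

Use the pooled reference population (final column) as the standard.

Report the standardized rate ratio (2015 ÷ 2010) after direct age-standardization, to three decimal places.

Standard weights: 0.23, 0.11, 0.02, 0.34, 0.30.
2015: 0.2300×392.8 + 0.1100×257.5 + 0.0200×507.0 + 0.3400×531.4 + 0.3000×290.7 = 396.6950 per 100,000.
2010: 0.2300×312.5 + 0.1100×206.6 + 0.0200×361.3 + 0.3400×363.0 + 0.3000×226.1 = 293.0770 per 100,000.
Ratio = 396.6950 ÷ 293.0770 = 1.35355.

1.354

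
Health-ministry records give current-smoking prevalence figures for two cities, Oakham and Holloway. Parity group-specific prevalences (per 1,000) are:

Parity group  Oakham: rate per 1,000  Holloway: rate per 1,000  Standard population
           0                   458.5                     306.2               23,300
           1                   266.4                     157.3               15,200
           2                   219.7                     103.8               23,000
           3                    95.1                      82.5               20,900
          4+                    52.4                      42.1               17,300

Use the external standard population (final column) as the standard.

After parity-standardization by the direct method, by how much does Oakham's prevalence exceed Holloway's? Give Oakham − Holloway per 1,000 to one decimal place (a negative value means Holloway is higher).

Standard total = 99,700; weights = 0.2337, 0.1525, 0.2307, 0.2096, 0.1735.
Oakham: 0.2337×458.5 + 0.1525×266.4 + 0.2307×219.7 + 0.2096×95.1 + 0.1735×52.4 = 227.4778 per 1,000.
Holloway: 0.2337×306.2 + 0.1525×157.3 + 0.2307×103.8 + 0.2096×82.5 + 0.1735×42.1 = 144.0863 per 1,000.
Difference = 227.4778 − 144.0863 = 83.3916.

83.4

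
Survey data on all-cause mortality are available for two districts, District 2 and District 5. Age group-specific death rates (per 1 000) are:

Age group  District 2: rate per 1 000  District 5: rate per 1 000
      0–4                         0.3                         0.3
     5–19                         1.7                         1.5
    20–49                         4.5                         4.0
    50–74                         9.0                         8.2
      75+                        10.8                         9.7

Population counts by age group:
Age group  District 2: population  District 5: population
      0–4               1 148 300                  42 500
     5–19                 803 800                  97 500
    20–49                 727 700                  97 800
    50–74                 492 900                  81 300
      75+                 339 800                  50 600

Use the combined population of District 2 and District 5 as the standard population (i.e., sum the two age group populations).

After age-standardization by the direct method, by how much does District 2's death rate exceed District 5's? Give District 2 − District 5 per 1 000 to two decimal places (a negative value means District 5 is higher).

0.38

Combined standard total = 3 882 200; weights = 0.3067, 0.2322, 0.2126, 0.1479, 0.1006.
District 2: 0.3067×0.3 + 0.2322×1.7 + 0.2126×4.5 + 0.1479×9.0 + 0.1006×10.8 = 3.8608 per 1 000.
District 5: 0.3067×0.3 + 0.2322×1.5 + 0.2126×4.0 + 0.1479×8.2 + 0.1006×9.7 = 3.4791 per 1 000.
Difference = 3.8608 − 3.4791 = 0.3817.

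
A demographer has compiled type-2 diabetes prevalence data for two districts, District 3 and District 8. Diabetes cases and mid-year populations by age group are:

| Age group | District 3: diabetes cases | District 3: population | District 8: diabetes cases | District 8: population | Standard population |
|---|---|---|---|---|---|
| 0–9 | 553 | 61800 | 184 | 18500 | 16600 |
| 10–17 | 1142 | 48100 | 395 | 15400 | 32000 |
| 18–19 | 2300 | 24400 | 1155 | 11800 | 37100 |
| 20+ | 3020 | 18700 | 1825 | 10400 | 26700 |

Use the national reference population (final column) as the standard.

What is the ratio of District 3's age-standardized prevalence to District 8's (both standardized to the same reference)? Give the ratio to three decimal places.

0.937

Age-specific rates per 1000 for District 3: 8.948, 23.742, 94.262, 161.497.
For District 8: 9.946, 25.649, 97.881, 175.481.
Standard total = 112400; weights = 0.1477, 0.2847, 0.3301, 0.2375.
District 3: 0.1477×8.948 + 0.2847×23.742 + 0.3301×94.262 + 0.2375×161.497 = 77.5569 per 1000.
District 8: 0.1477×9.946 + 0.2847×25.649 + 0.3301×97.881 + 0.2375×175.481 = 82.7635 per 1000.
Ratio = 77.5569 ÷ 82.7635 = 0.93709.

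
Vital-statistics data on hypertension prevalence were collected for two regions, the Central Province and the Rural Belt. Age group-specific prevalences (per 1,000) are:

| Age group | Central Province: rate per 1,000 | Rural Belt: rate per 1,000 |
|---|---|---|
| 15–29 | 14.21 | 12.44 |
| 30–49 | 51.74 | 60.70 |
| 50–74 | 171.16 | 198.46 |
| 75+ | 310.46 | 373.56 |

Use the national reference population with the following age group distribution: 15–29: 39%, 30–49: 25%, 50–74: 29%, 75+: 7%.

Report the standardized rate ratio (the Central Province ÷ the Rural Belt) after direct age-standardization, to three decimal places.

0.866

Standard weights: 0.39, 0.25, 0.29, 0.07.
The Central Province: 0.3900×14.21 + 0.2500×51.74 + 0.2900×171.16 + 0.0700×310.46 = 89.8455 per 1,000.
The Rural Belt: 0.3900×12.44 + 0.2500×60.70 + 0.2900×198.46 + 0.0700×373.56 = 103.7292 per 1,000.
Ratio = 89.8455 ÷ 103.7292 = 0.86615.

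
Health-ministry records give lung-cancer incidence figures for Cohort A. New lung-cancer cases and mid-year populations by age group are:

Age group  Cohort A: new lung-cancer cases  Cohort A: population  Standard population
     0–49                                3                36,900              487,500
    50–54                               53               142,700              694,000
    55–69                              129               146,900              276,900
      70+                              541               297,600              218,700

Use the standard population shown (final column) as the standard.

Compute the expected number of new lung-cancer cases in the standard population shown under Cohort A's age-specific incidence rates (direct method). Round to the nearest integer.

938

Age-specific rates per 100,000 for Cohort A: 8.13, 37.14, 87.81, 181.79.
Expected new lung-cancer cases = Σ (standard pop × age-specific rate ÷ 100,000)
= 487,500×8.13/100,000 + 694,000×37.14/100,000 + 276,900×87.81/100,000 + 218,700×181.79/100,000
= 39.63 + 257.76 + 243.16 + 397.57 = 938.12.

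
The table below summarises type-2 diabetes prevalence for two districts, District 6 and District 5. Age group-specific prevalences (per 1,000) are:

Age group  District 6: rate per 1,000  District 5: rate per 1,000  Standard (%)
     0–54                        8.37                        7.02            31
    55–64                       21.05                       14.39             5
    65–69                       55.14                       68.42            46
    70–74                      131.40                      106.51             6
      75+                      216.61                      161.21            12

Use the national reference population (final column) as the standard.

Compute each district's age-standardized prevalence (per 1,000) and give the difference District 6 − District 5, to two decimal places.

Standard weights: 0.31, 0.05, 0.46, 0.06, 0.12.
District 6: 0.3100×8.37 + 0.0500×21.05 + 0.4600×55.14 + 0.0600×131.40 + 0.1200×216.61 = 62.8888 per 1,000.
District 5: 0.3100×7.02 + 0.0500×14.39 + 0.4600×68.42 + 0.0600×106.51 + 0.1200×161.21 = 60.1047 per 1,000.
Difference = 62.8888 − 60.1047 = 2.7841.

2.78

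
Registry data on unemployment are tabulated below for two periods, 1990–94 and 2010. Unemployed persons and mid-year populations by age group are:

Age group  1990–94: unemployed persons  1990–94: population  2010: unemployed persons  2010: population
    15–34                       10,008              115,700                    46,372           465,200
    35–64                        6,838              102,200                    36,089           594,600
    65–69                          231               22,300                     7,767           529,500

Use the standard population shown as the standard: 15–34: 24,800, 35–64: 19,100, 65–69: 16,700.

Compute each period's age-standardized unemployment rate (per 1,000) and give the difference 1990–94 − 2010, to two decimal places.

Age-specific rates per 1,000 for 1990–94: 86.500, 66.908, 10.359.
For 2010: 99.682, 60.695, 14.669.
Standard total = 60,600; weights = 0.4092, 0.3152, 0.2756.
1990–94: 0.4092×86.500 + 0.3152×66.908 + 0.2756×10.359 = 59.3420 per 1,000.
2010: 0.4092×99.682 + 0.3152×60.695 + 0.2756×14.669 = 63.9660 per 1,000.
Difference = 59.3420 − 63.9660 = -4.6241.

-4.62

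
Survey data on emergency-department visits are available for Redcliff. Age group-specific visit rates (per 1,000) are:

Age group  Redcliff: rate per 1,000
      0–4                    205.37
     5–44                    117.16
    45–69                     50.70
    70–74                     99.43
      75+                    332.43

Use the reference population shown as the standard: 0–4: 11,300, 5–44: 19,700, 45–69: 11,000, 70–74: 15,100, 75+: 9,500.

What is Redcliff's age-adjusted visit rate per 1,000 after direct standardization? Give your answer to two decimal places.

Standard total = 66,600; weights = 0.1697, 0.2958, 0.1652, 0.2267, 0.1426.
Standardized rate: 0.1697×205.37 + 0.2958×117.16 + 0.1652×50.70 + 0.2267×99.43 + 0.1426×332.43 = 147.8365 per 1,000.

147.84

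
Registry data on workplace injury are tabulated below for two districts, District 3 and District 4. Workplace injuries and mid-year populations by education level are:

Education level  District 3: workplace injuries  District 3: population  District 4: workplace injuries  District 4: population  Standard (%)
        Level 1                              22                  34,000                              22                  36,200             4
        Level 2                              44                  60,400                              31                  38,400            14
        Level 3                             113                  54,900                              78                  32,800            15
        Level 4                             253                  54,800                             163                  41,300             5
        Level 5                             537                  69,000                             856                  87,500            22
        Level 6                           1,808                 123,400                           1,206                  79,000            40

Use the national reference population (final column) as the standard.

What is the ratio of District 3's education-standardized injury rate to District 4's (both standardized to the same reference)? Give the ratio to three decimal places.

0.921

Education-specific rates per 10,000 for District 3: 6.47, 7.28, 20.58, 46.17, 77.83, 146.52.
For District 4: 6.08, 8.07, 23.78, 39.47, 97.83, 152.66.
Standard weights: 0.04, 0.14, 0.15, 0.05, 0.22, 0.40.
District 3: 0.0400×6.47 + 0.1400×7.28 + 0.1500×20.58 + 0.0500×46.17 + 0.2200×77.83 + 0.4000×146.52 = 82.4024 per 10,000.
District 4: 0.0400×6.08 + 0.1400×8.07 + 0.1500×23.78 + 0.0500×39.47 + 0.2200×97.83 + 0.4000×152.66 = 89.4993 per 10,000.
Ratio = 82.4024 ÷ 89.4993 = 0.92070.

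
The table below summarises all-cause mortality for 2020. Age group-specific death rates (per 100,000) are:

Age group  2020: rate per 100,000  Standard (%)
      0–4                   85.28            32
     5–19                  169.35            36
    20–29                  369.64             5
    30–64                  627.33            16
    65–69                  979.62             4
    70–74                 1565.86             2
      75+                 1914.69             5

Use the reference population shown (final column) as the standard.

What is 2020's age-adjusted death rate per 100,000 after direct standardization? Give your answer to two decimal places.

Standard weights: 0.32, 0.36, 0.05, 0.16, 0.04, 0.02, 0.05.
Standardized rate: 0.3200×85.28 + 0.3600×169.35 + 0.0500×369.64 + 0.1600×627.33 + 0.0400×979.62 + 0.0200×1565.86 + 0.0500×1914.69 = 373.3469 per 100,000.

373.35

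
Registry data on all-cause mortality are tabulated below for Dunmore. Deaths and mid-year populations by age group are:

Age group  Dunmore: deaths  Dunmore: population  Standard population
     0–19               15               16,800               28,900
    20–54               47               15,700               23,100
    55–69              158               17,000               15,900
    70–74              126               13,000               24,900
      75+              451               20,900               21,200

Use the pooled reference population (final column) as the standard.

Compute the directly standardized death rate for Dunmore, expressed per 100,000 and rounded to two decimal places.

Age-specific rates per 100,000 for Dunmore: 89.29, 299.36, 929.41, 969.23, 2157.89.
Standard total = 114,000; weights = 0.2535, 0.2026, 0.1395, 0.2184, 0.1860.
Standardized rate: 0.2535×89.29 + 0.2026×299.36 + 0.1395×929.41 + 0.2184×969.23 + 0.1860×2157.89 = 825.9167 per 100,000.

825.92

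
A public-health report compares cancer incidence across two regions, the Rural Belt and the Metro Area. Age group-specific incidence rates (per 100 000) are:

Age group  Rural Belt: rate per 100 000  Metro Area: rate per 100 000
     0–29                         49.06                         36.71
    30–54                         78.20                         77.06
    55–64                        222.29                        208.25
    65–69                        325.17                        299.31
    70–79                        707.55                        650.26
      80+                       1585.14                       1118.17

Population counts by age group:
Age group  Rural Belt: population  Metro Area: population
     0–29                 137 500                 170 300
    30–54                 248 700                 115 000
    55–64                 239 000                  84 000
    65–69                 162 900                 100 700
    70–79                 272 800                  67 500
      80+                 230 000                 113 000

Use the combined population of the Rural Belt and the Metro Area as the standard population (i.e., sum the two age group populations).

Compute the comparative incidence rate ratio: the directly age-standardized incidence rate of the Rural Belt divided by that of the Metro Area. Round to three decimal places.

1.247

Combined standard total = 1 941 400; weights = 0.1585, 0.1873, 0.1664, 0.1358, 0.1753, 0.1767.
The Rural Belt: 0.1585×49.06 + 0.1873×78.20 + 0.1664×222.29 + 0.1358×325.17 + 0.1753×707.55 + 0.1767×1585.14 = 507.6433 per 100 000.
The Metro Area: 0.1585×36.71 + 0.1873×77.06 + 0.1664×208.25 + 0.1358×299.31 + 0.1753×650.26 + 0.1767×1118.17 = 407.0798 per 100 000.
Ratio = 507.6433 ÷ 407.0798 = 1.24704.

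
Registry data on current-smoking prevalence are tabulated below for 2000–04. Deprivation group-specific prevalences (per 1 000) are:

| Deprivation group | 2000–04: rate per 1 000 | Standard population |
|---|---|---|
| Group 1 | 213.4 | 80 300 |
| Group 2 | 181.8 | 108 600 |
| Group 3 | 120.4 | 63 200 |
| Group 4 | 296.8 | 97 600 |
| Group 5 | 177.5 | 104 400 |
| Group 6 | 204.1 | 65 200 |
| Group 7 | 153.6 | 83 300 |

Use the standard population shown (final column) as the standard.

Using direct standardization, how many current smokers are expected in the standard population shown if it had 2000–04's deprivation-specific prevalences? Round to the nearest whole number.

118090

Expected current smokers = Σ (standard pop × deprivation-specific rate ÷ 1 000)
= 80 300×213.4/1 000 + 108 600×181.8/1 000 + 63 200×120.4/1 000 + 97 600×296.8/1 000 + 104 400×177.5/1 000 + 65 200×204.1/1 000 + 83 300×153.6/1 000
= 17136.02 + 19743.48 + 7609.28 + 28967.68 + 18531.00 + 13307.32 + 12794.88 = 118089.66.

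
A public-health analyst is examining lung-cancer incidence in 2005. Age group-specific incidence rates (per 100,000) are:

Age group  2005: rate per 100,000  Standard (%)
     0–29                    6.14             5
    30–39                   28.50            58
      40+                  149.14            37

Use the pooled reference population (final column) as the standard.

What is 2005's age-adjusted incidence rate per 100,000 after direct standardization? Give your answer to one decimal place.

72.0

Standard weights: 0.05, 0.58, 0.37.
Standardized rate: 0.0500×6.14 + 0.5800×28.50 + 0.3700×149.14 = 72.0188 per 100,000.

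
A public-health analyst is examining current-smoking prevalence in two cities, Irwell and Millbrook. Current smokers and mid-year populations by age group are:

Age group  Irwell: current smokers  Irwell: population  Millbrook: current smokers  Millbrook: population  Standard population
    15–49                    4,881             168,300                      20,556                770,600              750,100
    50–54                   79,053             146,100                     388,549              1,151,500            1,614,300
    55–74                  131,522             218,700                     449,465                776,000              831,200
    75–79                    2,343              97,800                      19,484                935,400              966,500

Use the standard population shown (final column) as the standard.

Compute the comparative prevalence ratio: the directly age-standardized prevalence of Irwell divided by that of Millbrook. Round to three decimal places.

1.330

Age-specific rates per 1,000 for Irwell: 29.002, 541.088, 601.381, 23.957.
For Millbrook: 26.675, 337.429, 579.207, 20.830.
Standard total = 4,162,100; weights = 0.1802, 0.3879, 0.1997, 0.2322.
Irwell: 0.1802×29.002 + 0.3879×541.088 + 0.1997×601.381 + 0.2322×23.957 = 340.7548 per 1,000.
Millbrook: 0.1802×26.675 + 0.3879×337.429 + 0.1997×579.207 + 0.2322×20.830 = 256.1902 per 1,000.
Ratio = 340.7548 ÷ 256.1902 = 1.33009.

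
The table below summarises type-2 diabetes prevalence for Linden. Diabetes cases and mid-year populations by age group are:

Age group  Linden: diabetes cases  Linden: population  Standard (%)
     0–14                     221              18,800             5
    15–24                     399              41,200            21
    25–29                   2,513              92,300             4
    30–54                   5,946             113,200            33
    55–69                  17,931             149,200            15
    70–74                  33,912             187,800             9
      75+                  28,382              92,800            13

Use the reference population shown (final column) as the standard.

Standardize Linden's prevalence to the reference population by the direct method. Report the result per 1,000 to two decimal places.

Age-specific rates per 1,000 for Linden: 11.755, 9.684, 27.226, 52.527, 120.181, 180.575, 305.841.
Standard weights: 0.05, 0.21, 0.04, 0.33, 0.15, 0.09, 0.13.
Standardized rate: 0.0500×11.755 + 0.2100×9.684 + 0.0400×27.226 + 0.3300×52.527 + 0.1500×120.181 + 0.0900×180.575 + 0.1300×305.841 = 95.0825 per 1,000.

95.08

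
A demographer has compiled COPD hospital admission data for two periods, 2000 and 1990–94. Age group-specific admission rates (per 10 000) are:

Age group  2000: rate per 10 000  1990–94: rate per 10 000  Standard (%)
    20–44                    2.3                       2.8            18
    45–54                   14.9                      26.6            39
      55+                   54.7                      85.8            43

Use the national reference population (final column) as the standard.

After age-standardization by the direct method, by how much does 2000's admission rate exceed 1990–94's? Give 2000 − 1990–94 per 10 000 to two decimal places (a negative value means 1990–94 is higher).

-18.03

Standard weights: 0.18, 0.39, 0.43.
2000: 0.1800×2.3 + 0.3900×14.9 + 0.4300×54.7 = 29.7460 per 10 000.
1990–94: 0.1800×2.8 + 0.3900×26.6 + 0.4300×85.8 = 47.7720 per 10 000.
Difference = 29.7460 − 47.7720 = -18.0260.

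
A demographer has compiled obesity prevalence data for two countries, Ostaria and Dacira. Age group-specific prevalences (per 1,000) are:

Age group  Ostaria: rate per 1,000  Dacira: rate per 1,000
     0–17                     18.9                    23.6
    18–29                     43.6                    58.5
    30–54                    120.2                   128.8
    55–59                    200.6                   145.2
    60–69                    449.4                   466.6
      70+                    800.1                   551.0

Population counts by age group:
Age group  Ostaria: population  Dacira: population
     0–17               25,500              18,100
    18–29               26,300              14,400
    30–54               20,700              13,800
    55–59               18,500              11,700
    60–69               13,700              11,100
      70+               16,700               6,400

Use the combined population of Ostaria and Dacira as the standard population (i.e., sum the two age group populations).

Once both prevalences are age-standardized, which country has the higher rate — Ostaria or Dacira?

Combined standard total = 196,900; weights = 0.2214, 0.2067, 0.1752, 0.1534, 0.1260, 0.1173.
Ostaria: 0.2214×18.9 + 0.2067×43.6 + 0.1752×120.2 + 0.1534×200.6 + 0.1260×449.4 + 0.1173×800.1 = 215.4952 per 1,000.
Dacira: 0.2214×23.6 + 0.2067×58.5 + 0.1752×128.8 + 0.1534×145.2 + 0.1260×466.6 + 0.1173×551.0 = 185.5680 per 1,000.

Ostaria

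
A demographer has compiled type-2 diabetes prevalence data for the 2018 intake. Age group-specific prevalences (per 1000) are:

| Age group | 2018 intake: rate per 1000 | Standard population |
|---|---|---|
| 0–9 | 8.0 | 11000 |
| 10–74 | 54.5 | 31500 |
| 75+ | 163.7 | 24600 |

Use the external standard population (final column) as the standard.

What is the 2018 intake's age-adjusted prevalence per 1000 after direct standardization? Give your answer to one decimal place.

86.9

Standard total = 67100; weights = 0.1639, 0.4694, 0.3666.
Standardized rate: 0.1639×8.0 + 0.4694×54.5 + 0.3666×163.7 = 86.9116 per 1000.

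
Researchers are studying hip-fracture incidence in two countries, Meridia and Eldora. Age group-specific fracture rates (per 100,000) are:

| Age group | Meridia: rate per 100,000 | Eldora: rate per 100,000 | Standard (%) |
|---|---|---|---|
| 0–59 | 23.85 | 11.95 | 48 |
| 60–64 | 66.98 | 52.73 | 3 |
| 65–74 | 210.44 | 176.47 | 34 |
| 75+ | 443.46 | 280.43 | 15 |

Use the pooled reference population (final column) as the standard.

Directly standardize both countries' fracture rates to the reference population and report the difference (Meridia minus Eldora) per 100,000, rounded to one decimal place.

Standard weights: 0.48, 0.03, 0.34, 0.15.
Meridia: 0.4800×23.85 + 0.0300×66.98 + 0.3400×210.44 + 0.1500×443.46 = 151.5260 per 100,000.
Eldora: 0.4800×11.95 + 0.0300×52.73 + 0.3400×176.47 + 0.1500×280.43 = 109.3822 per 100,000.
Difference = 151.5260 − 109.3822 = 42.1438.

42.1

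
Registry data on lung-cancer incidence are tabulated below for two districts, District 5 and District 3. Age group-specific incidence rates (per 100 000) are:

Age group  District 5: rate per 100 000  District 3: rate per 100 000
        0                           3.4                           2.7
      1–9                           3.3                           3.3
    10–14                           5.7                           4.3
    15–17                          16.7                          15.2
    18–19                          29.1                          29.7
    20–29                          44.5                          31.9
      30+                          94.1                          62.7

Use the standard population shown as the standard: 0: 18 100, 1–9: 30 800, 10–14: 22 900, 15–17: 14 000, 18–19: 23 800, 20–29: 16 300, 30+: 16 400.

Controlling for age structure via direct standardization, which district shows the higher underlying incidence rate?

District 5

Standard total = 142 300; weights = 0.1272, 0.2164, 0.1609, 0.0984, 0.1673, 0.1145, 0.1152.
District 5: 0.1272×3.4 + 0.2164×3.3 + 0.1609×5.7 + 0.0984×16.7 + 0.1673×29.1 + 0.1145×44.5 + 0.1152×94.1 = 24.5164 per 100 000.
District 3: 0.1272×2.7 + 0.2164×3.3 + 0.1609×4.3 + 0.0984×15.2 + 0.1673×29.7 + 0.1145×31.9 + 0.1152×62.7 = 19.0927 per 100 000.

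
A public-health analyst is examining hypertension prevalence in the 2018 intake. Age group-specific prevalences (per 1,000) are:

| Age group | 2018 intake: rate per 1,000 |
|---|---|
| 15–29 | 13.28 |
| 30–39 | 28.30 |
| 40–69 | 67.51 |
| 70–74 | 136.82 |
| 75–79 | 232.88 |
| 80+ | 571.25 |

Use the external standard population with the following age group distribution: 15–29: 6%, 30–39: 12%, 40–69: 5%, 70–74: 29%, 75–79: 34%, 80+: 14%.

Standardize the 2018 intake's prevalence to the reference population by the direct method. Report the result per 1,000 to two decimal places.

Standard weights: 0.06, 0.12, 0.05, 0.29, 0.34, 0.14.
Standardized rate: 0.0600×13.28 + 0.1200×28.30 + 0.0500×67.51 + 0.2900×136.82 + 0.3400×232.88 + 0.1400×571.25 = 206.4003 per 1,000.

206.40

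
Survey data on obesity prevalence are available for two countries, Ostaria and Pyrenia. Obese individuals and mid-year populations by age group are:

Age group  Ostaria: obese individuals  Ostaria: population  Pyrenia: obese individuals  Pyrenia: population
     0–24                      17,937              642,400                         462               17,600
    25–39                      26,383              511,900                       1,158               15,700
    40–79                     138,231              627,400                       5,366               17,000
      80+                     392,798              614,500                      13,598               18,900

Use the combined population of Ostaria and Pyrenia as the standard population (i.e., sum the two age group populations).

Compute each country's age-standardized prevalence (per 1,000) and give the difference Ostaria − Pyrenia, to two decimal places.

Age-specific rates per 1,000 for Ostaria: 27.922, 51.539, 220.324, 639.216.
For Pyrenia: 26.250, 73.758, 315.647, 719.471.
Combined standard total = 2,465,400; weights = 0.2677, 0.2140, 0.2614, 0.2569.
Ostaria: 0.2677×27.922 + 0.2140×51.539 + 0.2614×220.324 + 0.2569×639.216 = 240.3165 per 1,000.
Pyrenia: 0.2677×26.250 + 0.2140×73.758 + 0.2614×315.647 + 0.2569×719.471 = 290.1580 per 1,000.
Difference = 240.3165 − 290.1580 = -49.8415.

-49.84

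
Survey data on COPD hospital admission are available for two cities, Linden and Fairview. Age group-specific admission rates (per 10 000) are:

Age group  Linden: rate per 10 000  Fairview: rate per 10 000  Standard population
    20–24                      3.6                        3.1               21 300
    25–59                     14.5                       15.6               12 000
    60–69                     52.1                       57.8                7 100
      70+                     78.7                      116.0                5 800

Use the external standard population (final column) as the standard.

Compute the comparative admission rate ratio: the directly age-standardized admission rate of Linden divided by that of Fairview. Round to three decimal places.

Standard total = 46 200; weights = 0.4610, 0.2597, 0.1537, 0.1255.
Linden: 0.4610×3.6 + 0.2597×14.5 + 0.1537×52.1 + 0.1255×78.7 = 23.3128 per 10 000.
Fairview: 0.4610×3.1 + 0.2597×15.6 + 0.1537×57.8 + 0.1255×116.0 = 28.9266 per 10 000.
Ratio = 23.3128 ÷ 28.9266 = 0.80593.

0.806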